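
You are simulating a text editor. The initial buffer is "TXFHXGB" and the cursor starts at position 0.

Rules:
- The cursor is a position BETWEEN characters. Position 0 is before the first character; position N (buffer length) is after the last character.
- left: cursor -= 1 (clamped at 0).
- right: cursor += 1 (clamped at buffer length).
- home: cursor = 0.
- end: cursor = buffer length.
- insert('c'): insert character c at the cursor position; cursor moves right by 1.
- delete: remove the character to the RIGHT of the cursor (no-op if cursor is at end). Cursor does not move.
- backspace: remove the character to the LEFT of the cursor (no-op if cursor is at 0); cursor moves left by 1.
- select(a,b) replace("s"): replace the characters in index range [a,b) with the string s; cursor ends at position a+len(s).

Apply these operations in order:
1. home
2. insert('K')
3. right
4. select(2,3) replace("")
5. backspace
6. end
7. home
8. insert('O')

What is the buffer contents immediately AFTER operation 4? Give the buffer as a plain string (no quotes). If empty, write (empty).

Answer: KTFHXGB

Derivation:
After op 1 (home): buf='TXFHXGB' cursor=0
After op 2 (insert('K')): buf='KTXFHXGB' cursor=1
After op 3 (right): buf='KTXFHXGB' cursor=2
After op 4 (select(2,3) replace("")): buf='KTFHXGB' cursor=2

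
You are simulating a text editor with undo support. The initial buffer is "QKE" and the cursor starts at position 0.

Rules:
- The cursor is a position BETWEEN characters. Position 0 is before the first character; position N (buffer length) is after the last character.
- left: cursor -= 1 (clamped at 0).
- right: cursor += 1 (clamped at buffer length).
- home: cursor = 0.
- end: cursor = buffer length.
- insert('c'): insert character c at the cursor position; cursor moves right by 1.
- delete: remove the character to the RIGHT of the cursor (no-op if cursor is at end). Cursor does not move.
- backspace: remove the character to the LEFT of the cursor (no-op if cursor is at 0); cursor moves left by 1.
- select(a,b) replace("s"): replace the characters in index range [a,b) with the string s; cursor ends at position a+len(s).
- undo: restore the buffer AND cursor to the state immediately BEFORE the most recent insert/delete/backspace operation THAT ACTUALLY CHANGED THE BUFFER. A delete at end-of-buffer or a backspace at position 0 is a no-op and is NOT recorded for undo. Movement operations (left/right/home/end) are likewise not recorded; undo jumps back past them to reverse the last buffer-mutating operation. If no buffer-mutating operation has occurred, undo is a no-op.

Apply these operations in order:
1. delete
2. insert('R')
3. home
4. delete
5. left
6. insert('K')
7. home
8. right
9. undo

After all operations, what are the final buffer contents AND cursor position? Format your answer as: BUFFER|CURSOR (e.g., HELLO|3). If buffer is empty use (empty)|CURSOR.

Answer: KE|0

Derivation:
After op 1 (delete): buf='KE' cursor=0
After op 2 (insert('R')): buf='RKE' cursor=1
After op 3 (home): buf='RKE' cursor=0
After op 4 (delete): buf='KE' cursor=0
After op 5 (left): buf='KE' cursor=0
After op 6 (insert('K')): buf='KKE' cursor=1
After op 7 (home): buf='KKE' cursor=0
After op 8 (right): buf='KKE' cursor=1
After op 9 (undo): buf='KE' cursor=0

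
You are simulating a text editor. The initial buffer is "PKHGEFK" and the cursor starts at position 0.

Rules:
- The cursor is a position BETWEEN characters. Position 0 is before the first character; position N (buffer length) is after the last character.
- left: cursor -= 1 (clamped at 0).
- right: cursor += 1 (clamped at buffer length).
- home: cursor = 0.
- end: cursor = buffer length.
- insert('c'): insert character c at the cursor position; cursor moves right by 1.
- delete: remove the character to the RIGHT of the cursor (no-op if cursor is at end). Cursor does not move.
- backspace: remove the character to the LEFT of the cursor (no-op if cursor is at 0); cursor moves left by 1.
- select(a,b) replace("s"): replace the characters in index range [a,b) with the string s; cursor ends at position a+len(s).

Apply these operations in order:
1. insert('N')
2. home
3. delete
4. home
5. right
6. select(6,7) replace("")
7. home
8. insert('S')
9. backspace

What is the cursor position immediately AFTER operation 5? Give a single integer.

After op 1 (insert('N')): buf='NPKHGEFK' cursor=1
After op 2 (home): buf='NPKHGEFK' cursor=0
After op 3 (delete): buf='PKHGEFK' cursor=0
After op 4 (home): buf='PKHGEFK' cursor=0
After op 5 (right): buf='PKHGEFK' cursor=1

Answer: 1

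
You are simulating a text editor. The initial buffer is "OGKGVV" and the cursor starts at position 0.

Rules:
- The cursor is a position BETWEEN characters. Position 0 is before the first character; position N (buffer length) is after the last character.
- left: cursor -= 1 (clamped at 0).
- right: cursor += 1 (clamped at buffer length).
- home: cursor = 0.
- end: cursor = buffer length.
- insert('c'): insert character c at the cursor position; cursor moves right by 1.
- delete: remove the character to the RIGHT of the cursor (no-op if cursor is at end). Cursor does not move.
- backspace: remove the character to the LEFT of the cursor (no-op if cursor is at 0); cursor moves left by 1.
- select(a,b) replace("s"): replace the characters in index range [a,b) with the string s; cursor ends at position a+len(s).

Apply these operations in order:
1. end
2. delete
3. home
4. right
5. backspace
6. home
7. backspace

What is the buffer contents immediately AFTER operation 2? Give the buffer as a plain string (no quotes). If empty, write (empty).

After op 1 (end): buf='OGKGVV' cursor=6
After op 2 (delete): buf='OGKGVV' cursor=6

Answer: OGKGVV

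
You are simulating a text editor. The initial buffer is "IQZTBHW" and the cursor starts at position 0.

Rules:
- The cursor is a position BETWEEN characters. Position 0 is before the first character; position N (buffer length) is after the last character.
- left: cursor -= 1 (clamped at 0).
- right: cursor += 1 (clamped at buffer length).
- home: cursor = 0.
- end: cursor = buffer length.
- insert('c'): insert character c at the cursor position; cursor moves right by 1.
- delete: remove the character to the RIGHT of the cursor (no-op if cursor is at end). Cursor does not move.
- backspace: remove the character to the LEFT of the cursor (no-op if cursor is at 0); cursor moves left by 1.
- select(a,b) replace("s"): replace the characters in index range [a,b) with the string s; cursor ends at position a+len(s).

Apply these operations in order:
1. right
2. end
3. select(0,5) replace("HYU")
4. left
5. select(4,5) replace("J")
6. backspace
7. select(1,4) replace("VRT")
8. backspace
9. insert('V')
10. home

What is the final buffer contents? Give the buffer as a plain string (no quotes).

Answer: HVRV

Derivation:
After op 1 (right): buf='IQZTBHW' cursor=1
After op 2 (end): buf='IQZTBHW' cursor=7
After op 3 (select(0,5) replace("HYU")): buf='HYUHW' cursor=3
After op 4 (left): buf='HYUHW' cursor=2
After op 5 (select(4,5) replace("J")): buf='HYUHJ' cursor=5
After op 6 (backspace): buf='HYUH' cursor=4
After op 7 (select(1,4) replace("VRT")): buf='HVRT' cursor=4
After op 8 (backspace): buf='HVR' cursor=3
After op 9 (insert('V')): buf='HVRV' cursor=4
After op 10 (home): buf='HVRV' cursor=0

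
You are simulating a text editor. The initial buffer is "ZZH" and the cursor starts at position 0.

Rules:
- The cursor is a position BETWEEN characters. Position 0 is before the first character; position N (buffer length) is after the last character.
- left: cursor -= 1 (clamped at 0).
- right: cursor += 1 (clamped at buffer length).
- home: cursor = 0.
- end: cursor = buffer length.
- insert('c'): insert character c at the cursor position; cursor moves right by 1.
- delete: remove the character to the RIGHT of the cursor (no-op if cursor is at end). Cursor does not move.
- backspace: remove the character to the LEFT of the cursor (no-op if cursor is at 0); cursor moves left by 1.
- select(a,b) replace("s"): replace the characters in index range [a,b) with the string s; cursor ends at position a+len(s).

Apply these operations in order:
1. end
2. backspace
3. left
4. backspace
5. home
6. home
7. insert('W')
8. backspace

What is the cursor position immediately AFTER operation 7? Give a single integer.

After op 1 (end): buf='ZZH' cursor=3
After op 2 (backspace): buf='ZZ' cursor=2
After op 3 (left): buf='ZZ' cursor=1
After op 4 (backspace): buf='Z' cursor=0
After op 5 (home): buf='Z' cursor=0
After op 6 (home): buf='Z' cursor=0
After op 7 (insert('W')): buf='WZ' cursor=1

Answer: 1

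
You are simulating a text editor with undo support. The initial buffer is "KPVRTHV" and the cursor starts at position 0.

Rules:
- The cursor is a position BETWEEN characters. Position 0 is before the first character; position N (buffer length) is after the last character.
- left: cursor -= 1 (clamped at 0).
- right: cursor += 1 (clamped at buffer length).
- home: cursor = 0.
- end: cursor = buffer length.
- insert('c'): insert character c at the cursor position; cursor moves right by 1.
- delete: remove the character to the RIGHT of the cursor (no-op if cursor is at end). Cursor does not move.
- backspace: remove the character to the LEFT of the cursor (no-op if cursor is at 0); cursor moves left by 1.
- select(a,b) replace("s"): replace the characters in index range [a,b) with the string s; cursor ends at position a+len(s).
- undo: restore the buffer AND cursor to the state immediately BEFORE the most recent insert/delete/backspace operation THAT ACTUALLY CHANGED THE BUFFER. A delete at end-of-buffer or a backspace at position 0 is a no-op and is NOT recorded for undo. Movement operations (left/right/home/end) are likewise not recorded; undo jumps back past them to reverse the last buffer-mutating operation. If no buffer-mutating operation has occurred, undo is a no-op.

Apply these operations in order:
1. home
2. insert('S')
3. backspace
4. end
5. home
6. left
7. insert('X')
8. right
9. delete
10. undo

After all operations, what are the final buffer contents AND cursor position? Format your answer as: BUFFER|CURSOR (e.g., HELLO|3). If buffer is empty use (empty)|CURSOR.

Answer: XKPVRTHV|2

Derivation:
After op 1 (home): buf='KPVRTHV' cursor=0
After op 2 (insert('S')): buf='SKPVRTHV' cursor=1
After op 3 (backspace): buf='KPVRTHV' cursor=0
After op 4 (end): buf='KPVRTHV' cursor=7
After op 5 (home): buf='KPVRTHV' cursor=0
After op 6 (left): buf='KPVRTHV' cursor=0
After op 7 (insert('X')): buf='XKPVRTHV' cursor=1
After op 8 (right): buf='XKPVRTHV' cursor=2
After op 9 (delete): buf='XKVRTHV' cursor=2
After op 10 (undo): buf='XKPVRTHV' cursor=2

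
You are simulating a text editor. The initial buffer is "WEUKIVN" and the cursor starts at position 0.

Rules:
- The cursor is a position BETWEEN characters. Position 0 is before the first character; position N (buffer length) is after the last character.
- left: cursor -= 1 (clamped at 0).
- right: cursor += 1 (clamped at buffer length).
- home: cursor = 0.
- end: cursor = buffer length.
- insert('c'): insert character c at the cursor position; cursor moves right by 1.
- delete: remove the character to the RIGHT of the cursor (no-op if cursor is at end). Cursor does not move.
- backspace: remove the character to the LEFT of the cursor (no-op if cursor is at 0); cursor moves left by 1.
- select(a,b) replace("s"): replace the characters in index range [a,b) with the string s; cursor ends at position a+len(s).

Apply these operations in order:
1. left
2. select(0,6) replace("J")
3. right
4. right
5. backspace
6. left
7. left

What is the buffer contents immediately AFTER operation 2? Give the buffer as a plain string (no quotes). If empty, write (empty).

Answer: JN

Derivation:
After op 1 (left): buf='WEUKIVN' cursor=0
After op 2 (select(0,6) replace("J")): buf='JN' cursor=1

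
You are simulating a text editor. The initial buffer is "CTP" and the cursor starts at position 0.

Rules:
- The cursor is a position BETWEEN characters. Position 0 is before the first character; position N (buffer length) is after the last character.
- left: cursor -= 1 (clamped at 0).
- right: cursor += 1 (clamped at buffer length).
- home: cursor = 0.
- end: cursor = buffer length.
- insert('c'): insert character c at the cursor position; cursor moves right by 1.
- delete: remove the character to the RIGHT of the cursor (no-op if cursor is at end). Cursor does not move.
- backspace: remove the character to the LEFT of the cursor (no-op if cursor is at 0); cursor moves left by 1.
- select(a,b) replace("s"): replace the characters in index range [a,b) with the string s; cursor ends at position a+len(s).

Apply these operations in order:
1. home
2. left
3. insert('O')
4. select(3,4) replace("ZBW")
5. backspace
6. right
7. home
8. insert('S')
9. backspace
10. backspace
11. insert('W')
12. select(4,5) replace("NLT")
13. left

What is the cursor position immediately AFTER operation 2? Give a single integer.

After op 1 (home): buf='CTP' cursor=0
After op 2 (left): buf='CTP' cursor=0

Answer: 0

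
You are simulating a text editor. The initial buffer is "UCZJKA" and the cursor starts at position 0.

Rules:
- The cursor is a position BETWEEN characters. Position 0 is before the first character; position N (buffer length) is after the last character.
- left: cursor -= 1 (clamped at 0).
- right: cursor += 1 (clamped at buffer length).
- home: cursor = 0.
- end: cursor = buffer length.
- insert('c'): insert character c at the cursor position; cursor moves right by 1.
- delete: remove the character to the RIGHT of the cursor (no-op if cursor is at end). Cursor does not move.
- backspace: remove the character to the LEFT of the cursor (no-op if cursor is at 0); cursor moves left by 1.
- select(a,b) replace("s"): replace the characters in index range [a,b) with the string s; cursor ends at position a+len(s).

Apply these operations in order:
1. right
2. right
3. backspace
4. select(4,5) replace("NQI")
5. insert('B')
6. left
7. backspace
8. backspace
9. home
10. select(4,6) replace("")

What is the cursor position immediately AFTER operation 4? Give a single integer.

After op 1 (right): buf='UCZJKA' cursor=1
After op 2 (right): buf='UCZJKA' cursor=2
After op 3 (backspace): buf='UZJKA' cursor=1
After op 4 (select(4,5) replace("NQI")): buf='UZJKNQI' cursor=7

Answer: 7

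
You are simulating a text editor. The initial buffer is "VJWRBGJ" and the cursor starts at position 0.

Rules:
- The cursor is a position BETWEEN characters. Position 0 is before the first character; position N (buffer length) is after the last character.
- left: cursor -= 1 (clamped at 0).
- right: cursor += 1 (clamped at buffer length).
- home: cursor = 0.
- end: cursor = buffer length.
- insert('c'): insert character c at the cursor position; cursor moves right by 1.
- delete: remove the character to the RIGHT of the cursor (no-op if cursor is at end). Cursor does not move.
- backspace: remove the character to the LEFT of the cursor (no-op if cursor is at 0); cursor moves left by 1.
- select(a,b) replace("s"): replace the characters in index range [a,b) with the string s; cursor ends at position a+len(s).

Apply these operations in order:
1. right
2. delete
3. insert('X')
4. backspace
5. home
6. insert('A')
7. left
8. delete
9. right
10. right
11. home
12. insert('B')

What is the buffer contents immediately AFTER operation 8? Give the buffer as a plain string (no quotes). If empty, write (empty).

After op 1 (right): buf='VJWRBGJ' cursor=1
After op 2 (delete): buf='VWRBGJ' cursor=1
After op 3 (insert('X')): buf='VXWRBGJ' cursor=2
After op 4 (backspace): buf='VWRBGJ' cursor=1
After op 5 (home): buf='VWRBGJ' cursor=0
After op 6 (insert('A')): buf='AVWRBGJ' cursor=1
After op 7 (left): buf='AVWRBGJ' cursor=0
After op 8 (delete): buf='VWRBGJ' cursor=0

Answer: VWRBGJ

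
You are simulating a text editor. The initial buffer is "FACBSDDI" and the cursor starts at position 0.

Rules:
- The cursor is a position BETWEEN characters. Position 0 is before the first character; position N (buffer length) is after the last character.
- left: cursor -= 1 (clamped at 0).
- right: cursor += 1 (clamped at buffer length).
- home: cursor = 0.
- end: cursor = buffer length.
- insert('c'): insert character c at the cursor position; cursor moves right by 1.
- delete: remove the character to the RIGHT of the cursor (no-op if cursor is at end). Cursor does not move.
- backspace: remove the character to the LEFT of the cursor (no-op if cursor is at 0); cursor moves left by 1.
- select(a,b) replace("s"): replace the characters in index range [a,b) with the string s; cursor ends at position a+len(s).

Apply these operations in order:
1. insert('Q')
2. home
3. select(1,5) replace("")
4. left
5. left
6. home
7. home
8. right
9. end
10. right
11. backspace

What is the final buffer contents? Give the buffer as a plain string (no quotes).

After op 1 (insert('Q')): buf='QFACBSDDI' cursor=1
After op 2 (home): buf='QFACBSDDI' cursor=0
After op 3 (select(1,5) replace("")): buf='QSDDI' cursor=1
After op 4 (left): buf='QSDDI' cursor=0
After op 5 (left): buf='QSDDI' cursor=0
After op 6 (home): buf='QSDDI' cursor=0
After op 7 (home): buf='QSDDI' cursor=0
After op 8 (right): buf='QSDDI' cursor=1
After op 9 (end): buf='QSDDI' cursor=5
After op 10 (right): buf='QSDDI' cursor=5
After op 11 (backspace): buf='QSDD' cursor=4

Answer: QSDD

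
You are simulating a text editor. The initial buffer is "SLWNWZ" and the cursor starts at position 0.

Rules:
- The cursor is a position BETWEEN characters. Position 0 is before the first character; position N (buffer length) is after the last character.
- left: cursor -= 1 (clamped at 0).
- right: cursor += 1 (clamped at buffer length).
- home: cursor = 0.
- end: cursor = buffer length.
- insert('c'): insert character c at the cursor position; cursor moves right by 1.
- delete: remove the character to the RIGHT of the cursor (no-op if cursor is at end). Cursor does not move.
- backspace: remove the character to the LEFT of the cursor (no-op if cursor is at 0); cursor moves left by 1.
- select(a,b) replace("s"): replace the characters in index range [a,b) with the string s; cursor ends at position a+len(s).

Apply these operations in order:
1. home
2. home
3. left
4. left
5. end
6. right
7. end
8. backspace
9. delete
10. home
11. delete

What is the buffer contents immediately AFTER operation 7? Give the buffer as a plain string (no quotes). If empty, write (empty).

Answer: SLWNWZ

Derivation:
After op 1 (home): buf='SLWNWZ' cursor=0
After op 2 (home): buf='SLWNWZ' cursor=0
After op 3 (left): buf='SLWNWZ' cursor=0
After op 4 (left): buf='SLWNWZ' cursor=0
After op 5 (end): buf='SLWNWZ' cursor=6
After op 6 (right): buf='SLWNWZ' cursor=6
After op 7 (end): buf='SLWNWZ' cursor=6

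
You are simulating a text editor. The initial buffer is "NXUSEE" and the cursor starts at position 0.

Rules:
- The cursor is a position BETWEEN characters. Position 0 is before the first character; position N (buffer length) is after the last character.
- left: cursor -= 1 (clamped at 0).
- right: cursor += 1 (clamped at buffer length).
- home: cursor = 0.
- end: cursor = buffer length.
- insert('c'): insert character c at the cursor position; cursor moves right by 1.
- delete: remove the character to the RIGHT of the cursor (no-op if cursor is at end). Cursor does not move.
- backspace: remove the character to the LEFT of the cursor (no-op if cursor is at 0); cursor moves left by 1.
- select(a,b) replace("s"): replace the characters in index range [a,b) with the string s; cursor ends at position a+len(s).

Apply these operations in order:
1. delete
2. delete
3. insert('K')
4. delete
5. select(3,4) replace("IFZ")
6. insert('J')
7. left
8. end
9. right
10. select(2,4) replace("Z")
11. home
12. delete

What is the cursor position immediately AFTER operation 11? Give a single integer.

Answer: 0

Derivation:
After op 1 (delete): buf='XUSEE' cursor=0
After op 2 (delete): buf='USEE' cursor=0
After op 3 (insert('K')): buf='KUSEE' cursor=1
After op 4 (delete): buf='KSEE' cursor=1
After op 5 (select(3,4) replace("IFZ")): buf='KSEIFZ' cursor=6
After op 6 (insert('J')): buf='KSEIFZJ' cursor=7
After op 7 (left): buf='KSEIFZJ' cursor=6
After op 8 (end): buf='KSEIFZJ' cursor=7
After op 9 (right): buf='KSEIFZJ' cursor=7
After op 10 (select(2,4) replace("Z")): buf='KSZFZJ' cursor=3
After op 11 (home): buf='KSZFZJ' cursor=0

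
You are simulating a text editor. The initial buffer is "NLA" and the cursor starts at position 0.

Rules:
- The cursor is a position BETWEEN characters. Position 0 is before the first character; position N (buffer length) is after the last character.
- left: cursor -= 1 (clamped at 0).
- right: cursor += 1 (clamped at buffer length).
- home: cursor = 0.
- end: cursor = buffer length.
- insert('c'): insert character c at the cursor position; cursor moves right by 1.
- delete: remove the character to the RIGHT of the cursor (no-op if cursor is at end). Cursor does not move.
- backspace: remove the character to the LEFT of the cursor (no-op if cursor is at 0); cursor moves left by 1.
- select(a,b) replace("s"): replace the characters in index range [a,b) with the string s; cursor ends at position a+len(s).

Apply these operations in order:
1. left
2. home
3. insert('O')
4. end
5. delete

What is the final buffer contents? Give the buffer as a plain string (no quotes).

After op 1 (left): buf='NLA' cursor=0
After op 2 (home): buf='NLA' cursor=0
After op 3 (insert('O')): buf='ONLA' cursor=1
After op 4 (end): buf='ONLA' cursor=4
After op 5 (delete): buf='ONLA' cursor=4

Answer: ONLA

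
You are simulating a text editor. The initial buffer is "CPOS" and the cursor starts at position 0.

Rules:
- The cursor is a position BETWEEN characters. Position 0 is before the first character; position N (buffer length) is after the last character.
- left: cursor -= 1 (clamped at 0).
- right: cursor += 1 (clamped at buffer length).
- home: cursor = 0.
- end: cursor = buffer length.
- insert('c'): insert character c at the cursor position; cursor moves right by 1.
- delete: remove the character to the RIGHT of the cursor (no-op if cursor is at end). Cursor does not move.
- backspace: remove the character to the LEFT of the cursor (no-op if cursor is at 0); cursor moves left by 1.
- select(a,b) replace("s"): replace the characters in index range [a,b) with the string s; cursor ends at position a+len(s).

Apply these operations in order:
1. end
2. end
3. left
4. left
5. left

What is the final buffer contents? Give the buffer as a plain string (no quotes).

After op 1 (end): buf='CPOS' cursor=4
After op 2 (end): buf='CPOS' cursor=4
After op 3 (left): buf='CPOS' cursor=3
After op 4 (left): buf='CPOS' cursor=2
After op 5 (left): buf='CPOS' cursor=1

Answer: CPOS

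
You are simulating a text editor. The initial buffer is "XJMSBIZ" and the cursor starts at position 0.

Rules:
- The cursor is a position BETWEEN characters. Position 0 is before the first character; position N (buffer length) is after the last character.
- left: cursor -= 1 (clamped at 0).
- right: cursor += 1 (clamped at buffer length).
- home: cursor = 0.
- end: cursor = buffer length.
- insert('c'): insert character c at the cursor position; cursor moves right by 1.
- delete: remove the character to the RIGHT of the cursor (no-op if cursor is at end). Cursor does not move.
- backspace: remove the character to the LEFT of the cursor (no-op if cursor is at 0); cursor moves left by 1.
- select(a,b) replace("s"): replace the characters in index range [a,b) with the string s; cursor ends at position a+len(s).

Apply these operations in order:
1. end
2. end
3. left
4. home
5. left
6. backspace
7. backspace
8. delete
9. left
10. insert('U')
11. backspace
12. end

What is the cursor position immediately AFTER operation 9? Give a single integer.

Answer: 0

Derivation:
After op 1 (end): buf='XJMSBIZ' cursor=7
After op 2 (end): buf='XJMSBIZ' cursor=7
After op 3 (left): buf='XJMSBIZ' cursor=6
After op 4 (home): buf='XJMSBIZ' cursor=0
After op 5 (left): buf='XJMSBIZ' cursor=0
After op 6 (backspace): buf='XJMSBIZ' cursor=0
After op 7 (backspace): buf='XJMSBIZ' cursor=0
After op 8 (delete): buf='JMSBIZ' cursor=0
After op 9 (left): buf='JMSBIZ' cursor=0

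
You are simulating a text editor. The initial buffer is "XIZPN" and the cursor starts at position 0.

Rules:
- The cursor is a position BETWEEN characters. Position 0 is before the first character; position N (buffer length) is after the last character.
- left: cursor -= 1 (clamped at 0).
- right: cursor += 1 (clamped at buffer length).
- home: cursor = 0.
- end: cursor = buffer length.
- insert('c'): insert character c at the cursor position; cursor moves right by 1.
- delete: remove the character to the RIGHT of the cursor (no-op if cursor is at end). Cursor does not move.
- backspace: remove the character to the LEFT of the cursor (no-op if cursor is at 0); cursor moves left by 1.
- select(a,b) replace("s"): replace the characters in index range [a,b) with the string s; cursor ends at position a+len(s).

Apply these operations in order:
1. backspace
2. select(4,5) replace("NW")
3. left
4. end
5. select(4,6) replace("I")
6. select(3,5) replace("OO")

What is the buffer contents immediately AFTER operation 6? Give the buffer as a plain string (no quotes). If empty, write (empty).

Answer: XIZOO

Derivation:
After op 1 (backspace): buf='XIZPN' cursor=0
After op 2 (select(4,5) replace("NW")): buf='XIZPNW' cursor=6
After op 3 (left): buf='XIZPNW' cursor=5
After op 4 (end): buf='XIZPNW' cursor=6
After op 5 (select(4,6) replace("I")): buf='XIZPI' cursor=5
After op 6 (select(3,5) replace("OO")): buf='XIZOO' cursor=5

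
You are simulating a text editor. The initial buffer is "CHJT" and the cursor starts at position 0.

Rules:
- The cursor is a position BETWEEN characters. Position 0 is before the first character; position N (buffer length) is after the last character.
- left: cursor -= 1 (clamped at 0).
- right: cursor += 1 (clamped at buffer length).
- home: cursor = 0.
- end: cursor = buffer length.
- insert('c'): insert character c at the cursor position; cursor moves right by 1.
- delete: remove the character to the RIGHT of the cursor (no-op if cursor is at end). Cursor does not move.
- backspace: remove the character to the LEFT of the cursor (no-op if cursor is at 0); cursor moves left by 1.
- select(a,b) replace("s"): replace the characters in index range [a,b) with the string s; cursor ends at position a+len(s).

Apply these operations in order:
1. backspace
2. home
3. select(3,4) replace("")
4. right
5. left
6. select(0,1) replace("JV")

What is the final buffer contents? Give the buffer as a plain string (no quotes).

After op 1 (backspace): buf='CHJT' cursor=0
After op 2 (home): buf='CHJT' cursor=0
After op 3 (select(3,4) replace("")): buf='CHJ' cursor=3
After op 4 (right): buf='CHJ' cursor=3
After op 5 (left): buf='CHJ' cursor=2
After op 6 (select(0,1) replace("JV")): buf='JVHJ' cursor=2

Answer: JVHJ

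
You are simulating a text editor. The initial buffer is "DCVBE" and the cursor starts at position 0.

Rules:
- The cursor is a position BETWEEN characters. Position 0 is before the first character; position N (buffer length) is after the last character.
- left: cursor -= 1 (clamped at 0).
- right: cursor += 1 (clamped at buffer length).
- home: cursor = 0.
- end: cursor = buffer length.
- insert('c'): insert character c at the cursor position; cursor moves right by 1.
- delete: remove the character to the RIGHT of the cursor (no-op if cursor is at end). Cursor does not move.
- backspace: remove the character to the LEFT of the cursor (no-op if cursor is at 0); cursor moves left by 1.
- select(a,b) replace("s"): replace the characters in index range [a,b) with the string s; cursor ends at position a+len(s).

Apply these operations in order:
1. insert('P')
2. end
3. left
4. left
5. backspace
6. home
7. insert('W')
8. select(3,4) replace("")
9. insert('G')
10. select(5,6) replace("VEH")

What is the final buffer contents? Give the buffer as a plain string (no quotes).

Answer: WPDGBVEH

Derivation:
After op 1 (insert('P')): buf='PDCVBE' cursor=1
After op 2 (end): buf='PDCVBE' cursor=6
After op 3 (left): buf='PDCVBE' cursor=5
After op 4 (left): buf='PDCVBE' cursor=4
After op 5 (backspace): buf='PDCBE' cursor=3
After op 6 (home): buf='PDCBE' cursor=0
After op 7 (insert('W')): buf='WPDCBE' cursor=1
After op 8 (select(3,4) replace("")): buf='WPDBE' cursor=3
After op 9 (insert('G')): buf='WPDGBE' cursor=4
After op 10 (select(5,6) replace("VEH")): buf='WPDGBVEH' cursor=8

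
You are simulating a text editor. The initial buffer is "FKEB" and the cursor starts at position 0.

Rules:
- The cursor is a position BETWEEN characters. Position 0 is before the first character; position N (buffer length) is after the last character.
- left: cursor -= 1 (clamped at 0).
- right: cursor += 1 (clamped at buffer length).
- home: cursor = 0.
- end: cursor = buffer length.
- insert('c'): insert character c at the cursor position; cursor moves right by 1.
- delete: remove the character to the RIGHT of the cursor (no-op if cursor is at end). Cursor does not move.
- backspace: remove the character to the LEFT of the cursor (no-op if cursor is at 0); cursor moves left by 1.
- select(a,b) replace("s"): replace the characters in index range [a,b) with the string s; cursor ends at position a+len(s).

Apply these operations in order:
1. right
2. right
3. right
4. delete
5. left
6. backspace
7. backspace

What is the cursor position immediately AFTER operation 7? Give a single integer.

Answer: 0

Derivation:
After op 1 (right): buf='FKEB' cursor=1
After op 2 (right): buf='FKEB' cursor=2
After op 3 (right): buf='FKEB' cursor=3
After op 4 (delete): buf='FKE' cursor=3
After op 5 (left): buf='FKE' cursor=2
After op 6 (backspace): buf='FE' cursor=1
After op 7 (backspace): buf='E' cursor=0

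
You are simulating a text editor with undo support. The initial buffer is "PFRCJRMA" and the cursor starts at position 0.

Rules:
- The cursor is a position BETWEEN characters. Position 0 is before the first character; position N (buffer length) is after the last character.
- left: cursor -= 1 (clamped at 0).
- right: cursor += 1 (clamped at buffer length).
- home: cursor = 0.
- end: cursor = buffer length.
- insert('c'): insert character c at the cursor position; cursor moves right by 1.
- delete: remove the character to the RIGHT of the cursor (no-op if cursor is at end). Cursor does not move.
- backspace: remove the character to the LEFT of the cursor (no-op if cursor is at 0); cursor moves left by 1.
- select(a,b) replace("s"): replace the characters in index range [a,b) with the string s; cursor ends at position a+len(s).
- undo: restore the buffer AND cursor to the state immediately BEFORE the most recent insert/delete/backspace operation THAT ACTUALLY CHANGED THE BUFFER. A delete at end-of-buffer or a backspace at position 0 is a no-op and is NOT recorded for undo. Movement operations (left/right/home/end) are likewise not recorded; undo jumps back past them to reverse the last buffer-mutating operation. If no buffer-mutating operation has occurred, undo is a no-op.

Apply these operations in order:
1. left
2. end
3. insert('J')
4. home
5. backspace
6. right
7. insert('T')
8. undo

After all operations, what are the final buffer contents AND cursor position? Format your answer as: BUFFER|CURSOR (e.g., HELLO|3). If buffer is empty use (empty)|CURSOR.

Answer: PFRCJRMAJ|1

Derivation:
After op 1 (left): buf='PFRCJRMA' cursor=0
After op 2 (end): buf='PFRCJRMA' cursor=8
After op 3 (insert('J')): buf='PFRCJRMAJ' cursor=9
After op 4 (home): buf='PFRCJRMAJ' cursor=0
After op 5 (backspace): buf='PFRCJRMAJ' cursor=0
After op 6 (right): buf='PFRCJRMAJ' cursor=1
After op 7 (insert('T')): buf='PTFRCJRMAJ' cursor=2
After op 8 (undo): buf='PFRCJRMAJ' cursor=1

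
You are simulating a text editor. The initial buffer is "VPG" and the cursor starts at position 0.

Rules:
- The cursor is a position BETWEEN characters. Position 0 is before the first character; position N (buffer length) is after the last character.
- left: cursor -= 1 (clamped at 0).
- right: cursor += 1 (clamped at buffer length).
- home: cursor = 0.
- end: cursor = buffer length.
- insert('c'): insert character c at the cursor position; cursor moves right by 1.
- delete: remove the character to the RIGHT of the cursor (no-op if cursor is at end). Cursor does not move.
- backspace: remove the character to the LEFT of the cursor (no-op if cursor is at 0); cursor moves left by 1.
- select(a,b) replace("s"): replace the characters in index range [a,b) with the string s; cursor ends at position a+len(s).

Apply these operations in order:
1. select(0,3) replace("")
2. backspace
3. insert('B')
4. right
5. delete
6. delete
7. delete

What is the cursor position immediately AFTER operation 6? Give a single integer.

After op 1 (select(0,3) replace("")): buf='(empty)' cursor=0
After op 2 (backspace): buf='(empty)' cursor=0
After op 3 (insert('B')): buf='B' cursor=1
After op 4 (right): buf='B' cursor=1
After op 5 (delete): buf='B' cursor=1
After op 6 (delete): buf='B' cursor=1

Answer: 1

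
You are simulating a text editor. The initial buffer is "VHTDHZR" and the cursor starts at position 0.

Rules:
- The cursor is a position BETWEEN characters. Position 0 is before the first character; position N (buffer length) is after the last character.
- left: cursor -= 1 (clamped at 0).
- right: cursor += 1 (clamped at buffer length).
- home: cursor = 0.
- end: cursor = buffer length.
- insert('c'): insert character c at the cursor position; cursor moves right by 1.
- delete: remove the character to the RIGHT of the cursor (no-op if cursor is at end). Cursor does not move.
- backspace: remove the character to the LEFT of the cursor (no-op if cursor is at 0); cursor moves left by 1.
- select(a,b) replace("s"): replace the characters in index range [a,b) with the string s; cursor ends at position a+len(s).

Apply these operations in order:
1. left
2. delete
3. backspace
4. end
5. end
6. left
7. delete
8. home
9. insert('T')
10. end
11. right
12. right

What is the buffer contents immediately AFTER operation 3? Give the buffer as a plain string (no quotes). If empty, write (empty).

Answer: HTDHZR

Derivation:
After op 1 (left): buf='VHTDHZR' cursor=0
After op 2 (delete): buf='HTDHZR' cursor=0
After op 3 (backspace): buf='HTDHZR' cursor=0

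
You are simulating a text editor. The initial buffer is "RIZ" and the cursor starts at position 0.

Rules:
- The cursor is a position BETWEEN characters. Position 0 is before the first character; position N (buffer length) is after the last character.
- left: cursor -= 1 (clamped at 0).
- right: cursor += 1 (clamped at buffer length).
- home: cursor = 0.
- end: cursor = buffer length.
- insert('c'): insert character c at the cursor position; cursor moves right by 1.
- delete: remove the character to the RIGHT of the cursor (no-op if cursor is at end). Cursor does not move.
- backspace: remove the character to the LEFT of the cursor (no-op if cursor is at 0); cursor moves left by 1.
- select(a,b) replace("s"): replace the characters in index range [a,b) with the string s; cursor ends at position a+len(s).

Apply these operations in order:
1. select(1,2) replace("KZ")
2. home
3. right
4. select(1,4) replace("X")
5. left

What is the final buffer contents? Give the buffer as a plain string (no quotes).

Answer: RX

Derivation:
After op 1 (select(1,2) replace("KZ")): buf='RKZZ' cursor=3
After op 2 (home): buf='RKZZ' cursor=0
After op 3 (right): buf='RKZZ' cursor=1
After op 4 (select(1,4) replace("X")): buf='RX' cursor=2
After op 5 (left): buf='RX' cursor=1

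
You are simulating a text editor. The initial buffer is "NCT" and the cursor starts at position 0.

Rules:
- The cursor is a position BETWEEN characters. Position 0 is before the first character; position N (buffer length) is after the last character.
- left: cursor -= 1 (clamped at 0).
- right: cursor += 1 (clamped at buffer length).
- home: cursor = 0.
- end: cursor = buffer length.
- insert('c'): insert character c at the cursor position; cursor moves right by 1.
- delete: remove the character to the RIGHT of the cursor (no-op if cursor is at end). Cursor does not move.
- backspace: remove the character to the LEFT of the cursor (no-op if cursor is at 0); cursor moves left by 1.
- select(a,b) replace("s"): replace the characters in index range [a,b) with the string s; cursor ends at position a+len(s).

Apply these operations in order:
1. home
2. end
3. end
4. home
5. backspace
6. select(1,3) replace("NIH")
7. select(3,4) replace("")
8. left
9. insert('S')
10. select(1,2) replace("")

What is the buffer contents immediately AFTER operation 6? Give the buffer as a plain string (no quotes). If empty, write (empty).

Answer: NNIH

Derivation:
After op 1 (home): buf='NCT' cursor=0
After op 2 (end): buf='NCT' cursor=3
After op 3 (end): buf='NCT' cursor=3
After op 4 (home): buf='NCT' cursor=0
After op 5 (backspace): buf='NCT' cursor=0
After op 6 (select(1,3) replace("NIH")): buf='NNIH' cursor=4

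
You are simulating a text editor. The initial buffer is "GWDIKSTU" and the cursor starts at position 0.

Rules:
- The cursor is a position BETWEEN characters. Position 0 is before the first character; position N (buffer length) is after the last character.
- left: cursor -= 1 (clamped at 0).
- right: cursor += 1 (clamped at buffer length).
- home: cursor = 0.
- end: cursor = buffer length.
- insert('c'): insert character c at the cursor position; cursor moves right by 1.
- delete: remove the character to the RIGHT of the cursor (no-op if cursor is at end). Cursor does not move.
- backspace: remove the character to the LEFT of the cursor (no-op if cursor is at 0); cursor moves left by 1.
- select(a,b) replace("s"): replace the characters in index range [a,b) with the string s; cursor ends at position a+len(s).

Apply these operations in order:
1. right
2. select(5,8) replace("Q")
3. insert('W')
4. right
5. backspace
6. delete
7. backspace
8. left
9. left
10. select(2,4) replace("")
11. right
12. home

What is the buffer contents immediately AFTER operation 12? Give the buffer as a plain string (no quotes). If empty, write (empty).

Answer: GWK

Derivation:
After op 1 (right): buf='GWDIKSTU' cursor=1
After op 2 (select(5,8) replace("Q")): buf='GWDIKQ' cursor=6
After op 3 (insert('W')): buf='GWDIKQW' cursor=7
After op 4 (right): buf='GWDIKQW' cursor=7
After op 5 (backspace): buf='GWDIKQ' cursor=6
After op 6 (delete): buf='GWDIKQ' cursor=6
After op 7 (backspace): buf='GWDIK' cursor=5
After op 8 (left): buf='GWDIK' cursor=4
After op 9 (left): buf='GWDIK' cursor=3
After op 10 (select(2,4) replace("")): buf='GWK' cursor=2
After op 11 (right): buf='GWK' cursor=3
After op 12 (home): buf='GWK' cursor=0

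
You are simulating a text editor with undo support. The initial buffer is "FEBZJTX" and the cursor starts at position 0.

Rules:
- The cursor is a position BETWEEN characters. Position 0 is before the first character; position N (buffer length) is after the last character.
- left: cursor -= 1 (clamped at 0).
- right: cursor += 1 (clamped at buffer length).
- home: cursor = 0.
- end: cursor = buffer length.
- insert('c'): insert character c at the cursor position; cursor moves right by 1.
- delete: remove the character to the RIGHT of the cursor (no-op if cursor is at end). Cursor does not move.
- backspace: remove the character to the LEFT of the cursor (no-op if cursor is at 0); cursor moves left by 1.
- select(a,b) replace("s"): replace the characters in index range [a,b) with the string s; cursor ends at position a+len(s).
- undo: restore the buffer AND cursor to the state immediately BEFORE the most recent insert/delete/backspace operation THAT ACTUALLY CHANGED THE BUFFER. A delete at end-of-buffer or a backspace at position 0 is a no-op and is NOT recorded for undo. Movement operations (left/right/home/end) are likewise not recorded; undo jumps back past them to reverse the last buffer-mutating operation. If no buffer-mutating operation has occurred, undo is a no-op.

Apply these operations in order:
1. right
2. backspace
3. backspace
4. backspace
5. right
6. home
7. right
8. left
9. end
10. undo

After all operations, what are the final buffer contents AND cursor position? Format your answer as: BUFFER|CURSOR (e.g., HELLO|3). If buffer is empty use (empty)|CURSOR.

Answer: FEBZJTX|1

Derivation:
After op 1 (right): buf='FEBZJTX' cursor=1
After op 2 (backspace): buf='EBZJTX' cursor=0
After op 3 (backspace): buf='EBZJTX' cursor=0
After op 4 (backspace): buf='EBZJTX' cursor=0
After op 5 (right): buf='EBZJTX' cursor=1
After op 6 (home): buf='EBZJTX' cursor=0
After op 7 (right): buf='EBZJTX' cursor=1
After op 8 (left): buf='EBZJTX' cursor=0
After op 9 (end): buf='EBZJTX' cursor=6
After op 10 (undo): buf='FEBZJTX' cursor=1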